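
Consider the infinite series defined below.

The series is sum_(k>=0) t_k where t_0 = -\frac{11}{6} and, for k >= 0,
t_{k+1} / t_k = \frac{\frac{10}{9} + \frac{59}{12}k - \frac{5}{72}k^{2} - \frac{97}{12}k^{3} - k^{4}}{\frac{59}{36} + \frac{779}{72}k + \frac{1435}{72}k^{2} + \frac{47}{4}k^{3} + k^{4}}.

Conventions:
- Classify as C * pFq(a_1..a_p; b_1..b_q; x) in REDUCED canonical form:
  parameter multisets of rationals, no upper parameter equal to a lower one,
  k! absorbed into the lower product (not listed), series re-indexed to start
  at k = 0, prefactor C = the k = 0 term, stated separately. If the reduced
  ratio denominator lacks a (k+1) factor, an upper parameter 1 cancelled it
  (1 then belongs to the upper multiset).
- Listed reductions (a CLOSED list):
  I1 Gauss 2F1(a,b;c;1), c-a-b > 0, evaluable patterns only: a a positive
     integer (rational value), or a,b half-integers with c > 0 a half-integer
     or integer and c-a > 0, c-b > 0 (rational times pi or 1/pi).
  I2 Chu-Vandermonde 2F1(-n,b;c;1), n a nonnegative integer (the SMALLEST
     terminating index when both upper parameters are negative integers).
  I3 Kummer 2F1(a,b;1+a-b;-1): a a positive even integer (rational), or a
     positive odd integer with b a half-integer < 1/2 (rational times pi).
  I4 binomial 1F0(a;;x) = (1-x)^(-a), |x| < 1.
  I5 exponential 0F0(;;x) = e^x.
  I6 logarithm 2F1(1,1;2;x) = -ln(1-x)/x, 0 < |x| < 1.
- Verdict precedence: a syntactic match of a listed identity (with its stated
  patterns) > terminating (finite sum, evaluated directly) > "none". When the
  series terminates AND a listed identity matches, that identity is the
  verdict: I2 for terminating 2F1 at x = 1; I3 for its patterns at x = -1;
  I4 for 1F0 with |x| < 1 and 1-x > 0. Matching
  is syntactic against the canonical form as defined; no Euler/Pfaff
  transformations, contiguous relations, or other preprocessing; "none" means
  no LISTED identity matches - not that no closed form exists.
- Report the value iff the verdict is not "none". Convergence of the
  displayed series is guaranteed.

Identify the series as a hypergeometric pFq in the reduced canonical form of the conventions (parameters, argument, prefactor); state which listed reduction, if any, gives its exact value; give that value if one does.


First insight: with t_0 = -\frac{11}{6}, the ratio is unreduced: k + 2/3 divides both sides (C = -11/6, x = -1).
Term ratio: r(k) = -1 * (k-\frac{5}{6}) (k+8) / [(k+\frac{59}{6}) (k+1)] - rational in k, leading ratio -1; with t_0 = -\frac{11}{6}, classification follows.

Reduced: x = -1, 2F1, upper = {-\frac{5}{6}, 8}, lower = {\frac{59}{6}}, C = -\frac{11}{6}. Verdict: the Kummer evaluation I3 matches (x = -1; c = \frac{59}{6} equals 1+a-b for upper {-\frac{5}{6}, 8}: listed pattern). Its exact value is -\frac{1123441}{373248}.


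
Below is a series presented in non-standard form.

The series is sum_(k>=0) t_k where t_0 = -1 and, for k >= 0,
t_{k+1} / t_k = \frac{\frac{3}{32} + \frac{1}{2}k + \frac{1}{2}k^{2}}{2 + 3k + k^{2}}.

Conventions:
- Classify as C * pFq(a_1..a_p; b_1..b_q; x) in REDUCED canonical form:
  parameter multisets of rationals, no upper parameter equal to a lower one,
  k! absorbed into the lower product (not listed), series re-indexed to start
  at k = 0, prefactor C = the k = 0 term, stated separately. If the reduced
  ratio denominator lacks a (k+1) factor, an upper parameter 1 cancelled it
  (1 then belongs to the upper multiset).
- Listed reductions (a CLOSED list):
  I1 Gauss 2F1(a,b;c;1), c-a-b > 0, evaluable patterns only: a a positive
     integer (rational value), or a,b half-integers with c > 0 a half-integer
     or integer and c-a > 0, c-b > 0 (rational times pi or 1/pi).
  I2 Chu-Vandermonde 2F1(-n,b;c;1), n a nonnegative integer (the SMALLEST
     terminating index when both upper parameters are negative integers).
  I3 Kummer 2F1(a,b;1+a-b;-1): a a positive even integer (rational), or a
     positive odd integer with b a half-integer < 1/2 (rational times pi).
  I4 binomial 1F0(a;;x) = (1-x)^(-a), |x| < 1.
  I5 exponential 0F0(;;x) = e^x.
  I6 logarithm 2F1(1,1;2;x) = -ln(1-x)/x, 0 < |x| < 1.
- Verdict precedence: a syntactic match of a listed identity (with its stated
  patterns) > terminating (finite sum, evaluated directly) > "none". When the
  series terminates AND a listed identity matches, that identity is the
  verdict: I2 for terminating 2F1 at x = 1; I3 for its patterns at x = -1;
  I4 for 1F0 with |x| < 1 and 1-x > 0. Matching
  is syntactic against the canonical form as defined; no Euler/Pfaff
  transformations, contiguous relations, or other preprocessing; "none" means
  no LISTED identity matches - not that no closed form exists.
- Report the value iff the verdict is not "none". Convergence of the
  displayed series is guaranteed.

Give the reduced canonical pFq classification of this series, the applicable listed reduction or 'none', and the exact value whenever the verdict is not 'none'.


Reduced: x = \frac{1}{2}, 2F1, upper = {\frac{1}{4}, \frac{3}{4}}, lower = {2}, C = -1. Verdict: no listed reduction: x = \frac{1}{2} and upper {\frac{1}{4}, \frac{3}{4}} fail every I1-I6 pattern.

The tell: t_0 being -1, the expanded ratio factors over Q; prefactor -1, roots give parameters.
Step ratio: r(k) = \frac{1}{2} * (k+\frac{1}{4}) (k+\frac{3}{4}) / [(k+2) (k+1)] - rational in k. x = \frac{1}{2}; t_0 = -1; negate the roots.


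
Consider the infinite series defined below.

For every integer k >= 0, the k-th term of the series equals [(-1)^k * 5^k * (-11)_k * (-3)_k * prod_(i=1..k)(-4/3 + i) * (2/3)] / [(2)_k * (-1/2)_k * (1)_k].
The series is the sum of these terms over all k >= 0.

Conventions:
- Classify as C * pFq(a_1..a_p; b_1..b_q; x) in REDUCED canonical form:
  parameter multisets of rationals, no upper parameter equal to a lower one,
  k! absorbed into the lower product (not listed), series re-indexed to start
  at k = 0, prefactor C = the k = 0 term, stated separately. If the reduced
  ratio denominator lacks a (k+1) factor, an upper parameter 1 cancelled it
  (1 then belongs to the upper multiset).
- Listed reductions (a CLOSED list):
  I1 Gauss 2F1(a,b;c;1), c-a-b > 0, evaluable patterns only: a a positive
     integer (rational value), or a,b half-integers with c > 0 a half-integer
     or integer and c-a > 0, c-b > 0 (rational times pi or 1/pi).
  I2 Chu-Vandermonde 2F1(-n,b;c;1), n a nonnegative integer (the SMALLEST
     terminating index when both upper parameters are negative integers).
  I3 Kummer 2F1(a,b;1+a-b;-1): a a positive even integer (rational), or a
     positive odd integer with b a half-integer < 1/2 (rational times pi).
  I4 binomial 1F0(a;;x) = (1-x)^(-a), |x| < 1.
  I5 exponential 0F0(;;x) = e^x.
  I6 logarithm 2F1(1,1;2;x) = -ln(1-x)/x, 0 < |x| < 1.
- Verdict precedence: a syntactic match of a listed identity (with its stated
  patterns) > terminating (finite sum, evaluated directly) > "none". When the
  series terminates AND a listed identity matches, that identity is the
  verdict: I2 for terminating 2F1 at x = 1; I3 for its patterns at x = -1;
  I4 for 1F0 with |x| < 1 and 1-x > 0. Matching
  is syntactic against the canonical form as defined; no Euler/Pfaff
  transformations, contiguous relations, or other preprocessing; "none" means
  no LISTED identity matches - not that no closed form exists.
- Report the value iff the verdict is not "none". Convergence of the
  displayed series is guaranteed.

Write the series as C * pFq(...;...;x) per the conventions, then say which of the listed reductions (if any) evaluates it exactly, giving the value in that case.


At argument -5: a 3F2 with upper {-11, -3, -1/3}, lower {-1/2, 2}, scaled by C = 2/3. Verdict: terminating (-3 upstairs). 4 nonzero terms in all; added directly. Value: -211916/81.

Structural cue: t_0 being 2/3, (1)_k (prefactor 2/3) is k! itself.
Ratio: r(k) = (-5) * (k-11) (k-3) (k-1/3) / [(k-1/2) (k+2) (k+1)] ; factor over Q: parameters, x = (-5), and C = 2/3.


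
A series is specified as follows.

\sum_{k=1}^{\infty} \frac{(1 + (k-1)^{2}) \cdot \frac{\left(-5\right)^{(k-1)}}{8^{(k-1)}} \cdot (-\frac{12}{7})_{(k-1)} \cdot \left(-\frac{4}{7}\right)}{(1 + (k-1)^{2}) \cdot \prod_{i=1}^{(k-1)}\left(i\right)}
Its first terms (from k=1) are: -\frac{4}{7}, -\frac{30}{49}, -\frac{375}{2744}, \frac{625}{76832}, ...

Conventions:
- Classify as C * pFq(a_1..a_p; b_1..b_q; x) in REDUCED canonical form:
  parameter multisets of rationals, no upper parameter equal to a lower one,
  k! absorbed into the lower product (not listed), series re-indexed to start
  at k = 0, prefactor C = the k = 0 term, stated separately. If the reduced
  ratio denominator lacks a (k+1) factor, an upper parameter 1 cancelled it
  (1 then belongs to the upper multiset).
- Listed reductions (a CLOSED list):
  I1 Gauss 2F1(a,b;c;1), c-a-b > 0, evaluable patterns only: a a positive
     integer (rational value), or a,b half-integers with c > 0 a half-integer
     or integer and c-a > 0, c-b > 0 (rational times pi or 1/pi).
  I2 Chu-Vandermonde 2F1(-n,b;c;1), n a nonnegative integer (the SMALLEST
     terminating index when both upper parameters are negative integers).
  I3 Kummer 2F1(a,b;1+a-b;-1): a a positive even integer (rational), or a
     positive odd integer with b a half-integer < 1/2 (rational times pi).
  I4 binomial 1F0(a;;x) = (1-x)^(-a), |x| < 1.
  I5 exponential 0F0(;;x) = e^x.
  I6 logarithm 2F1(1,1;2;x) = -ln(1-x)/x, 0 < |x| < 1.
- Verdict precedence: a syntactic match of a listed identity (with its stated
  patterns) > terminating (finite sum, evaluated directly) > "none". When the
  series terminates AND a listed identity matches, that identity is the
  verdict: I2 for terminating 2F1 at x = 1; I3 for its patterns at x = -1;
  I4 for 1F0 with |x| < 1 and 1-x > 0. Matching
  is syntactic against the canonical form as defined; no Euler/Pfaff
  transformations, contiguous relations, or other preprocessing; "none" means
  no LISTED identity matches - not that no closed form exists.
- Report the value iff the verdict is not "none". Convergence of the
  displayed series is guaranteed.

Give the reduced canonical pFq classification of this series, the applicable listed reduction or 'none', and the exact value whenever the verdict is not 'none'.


Classification (C = -\frac{4}{7}): 1F0 with upper {-\frac{12}{7}}, lower {-}, argument x = -\frac{5}{8}. Verdict (x = -\frac{5}{8}): binomial (I4) applies (the 1F0 binomial series: exponent 12/7, x = -\frac{5}{8}). Its exact value is \left(-\frac{4}{7}\right) \cdot \left(\frac{13}{8}\right)^{\frac{12}{7}}.

Structural cue: with t_0 = -\frac{4}{7}, the two geometric factors (C = -4/7, x = -5/8) combine into one argument.
Consecutive-term ratio: r(k) = -\frac{5}{8} * (k-\frac{12}{7}) / [(k+1)] ; factor over Q: parameters, x = -\frac{5}{8}, and C = -\frac{4}{7}.


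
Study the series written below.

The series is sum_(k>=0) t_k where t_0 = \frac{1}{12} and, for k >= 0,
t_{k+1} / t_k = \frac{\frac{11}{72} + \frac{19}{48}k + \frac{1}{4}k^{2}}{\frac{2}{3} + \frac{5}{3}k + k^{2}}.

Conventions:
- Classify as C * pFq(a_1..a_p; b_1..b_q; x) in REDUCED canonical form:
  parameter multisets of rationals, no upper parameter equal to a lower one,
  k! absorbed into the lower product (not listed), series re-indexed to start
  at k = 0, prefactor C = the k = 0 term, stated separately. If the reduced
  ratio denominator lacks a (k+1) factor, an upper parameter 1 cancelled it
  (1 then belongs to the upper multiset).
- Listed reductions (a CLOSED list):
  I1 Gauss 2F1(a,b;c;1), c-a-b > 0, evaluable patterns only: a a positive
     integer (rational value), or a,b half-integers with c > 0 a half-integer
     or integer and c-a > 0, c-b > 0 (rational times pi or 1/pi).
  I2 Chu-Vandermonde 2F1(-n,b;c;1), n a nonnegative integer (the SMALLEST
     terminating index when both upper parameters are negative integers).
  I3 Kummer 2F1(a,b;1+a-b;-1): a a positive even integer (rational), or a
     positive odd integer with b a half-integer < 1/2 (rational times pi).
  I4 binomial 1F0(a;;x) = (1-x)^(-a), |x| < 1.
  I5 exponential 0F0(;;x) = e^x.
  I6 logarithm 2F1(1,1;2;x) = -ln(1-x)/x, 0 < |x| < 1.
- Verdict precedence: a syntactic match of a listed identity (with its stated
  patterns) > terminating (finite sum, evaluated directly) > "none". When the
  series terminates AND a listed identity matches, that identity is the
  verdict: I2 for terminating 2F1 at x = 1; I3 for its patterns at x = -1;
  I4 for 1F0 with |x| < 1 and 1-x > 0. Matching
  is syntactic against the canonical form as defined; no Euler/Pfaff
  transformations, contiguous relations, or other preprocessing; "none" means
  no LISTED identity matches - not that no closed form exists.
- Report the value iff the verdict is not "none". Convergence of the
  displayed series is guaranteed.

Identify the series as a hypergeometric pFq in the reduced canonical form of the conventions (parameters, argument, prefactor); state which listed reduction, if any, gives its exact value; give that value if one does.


Key observation: t_0 being \frac{1}{12}, the expanded ratio factors over Q; prefactor 1/12, roots give parameters.
Step ratio: r(k) = \frac{1}{4} * (k+\frac{11}{12}) / [(k+1)] - rational; roots negated = parameters, x = \frac{1}{4}, C = \frac{1}{12}.

With C = \frac{1}{12}: the canonical form is 1F0(\frac{11}{12}; -; \frac{1}{4}). Verdict: the binomial series (I4) matches (the 1F0 binomial series: exponent -11/12, x = \frac{1}{4}). Exact value: \frac{1}{12} \cdot \left(\frac{3}{4}\right)^{-\frac{11}{12}}.


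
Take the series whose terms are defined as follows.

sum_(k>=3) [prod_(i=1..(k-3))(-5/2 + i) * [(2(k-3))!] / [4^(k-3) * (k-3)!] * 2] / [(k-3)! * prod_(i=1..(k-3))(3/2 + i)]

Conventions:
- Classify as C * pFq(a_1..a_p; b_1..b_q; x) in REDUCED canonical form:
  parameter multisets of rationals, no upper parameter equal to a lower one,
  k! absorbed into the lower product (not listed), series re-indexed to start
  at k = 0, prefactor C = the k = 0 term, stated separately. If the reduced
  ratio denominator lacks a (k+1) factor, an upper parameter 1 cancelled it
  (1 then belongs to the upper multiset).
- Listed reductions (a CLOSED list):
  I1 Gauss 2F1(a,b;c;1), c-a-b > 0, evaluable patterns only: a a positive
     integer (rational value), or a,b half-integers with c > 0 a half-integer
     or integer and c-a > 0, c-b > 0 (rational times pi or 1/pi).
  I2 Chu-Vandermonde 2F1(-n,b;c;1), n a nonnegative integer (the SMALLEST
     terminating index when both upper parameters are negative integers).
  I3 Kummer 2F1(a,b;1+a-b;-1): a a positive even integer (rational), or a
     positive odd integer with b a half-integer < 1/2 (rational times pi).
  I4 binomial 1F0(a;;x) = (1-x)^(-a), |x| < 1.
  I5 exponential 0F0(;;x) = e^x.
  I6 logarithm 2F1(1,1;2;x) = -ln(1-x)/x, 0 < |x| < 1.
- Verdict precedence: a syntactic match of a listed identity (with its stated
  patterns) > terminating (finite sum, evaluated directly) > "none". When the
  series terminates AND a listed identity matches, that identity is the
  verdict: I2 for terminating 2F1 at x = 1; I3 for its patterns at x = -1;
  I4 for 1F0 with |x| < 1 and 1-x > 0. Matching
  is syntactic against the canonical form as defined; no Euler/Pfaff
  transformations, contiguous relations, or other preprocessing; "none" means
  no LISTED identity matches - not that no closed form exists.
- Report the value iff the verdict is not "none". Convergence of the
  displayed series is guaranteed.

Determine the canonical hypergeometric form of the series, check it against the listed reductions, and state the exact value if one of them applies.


This is 2 * 2F1(-3/2, 1/2; 5/2; 1) in reduced canonical form. Verdict: this is Gauss (I1, half-integer pattern) (x = 1; upper {-3/2, 1/2} half-integers, c = 5/2 in the evaluable pattern). Sum: (15/32) * pi.

Key step: with t_0 = 2, the (2k)!/(4^k k!) block (prefactor 2) is the Pochhammer (1/2)_k.
Ratio: r(k) = 1 * (k-3/2) (k+1/2) / [(k+5/2) (k+1)] - rational; roots negated = parameters, x = 1, C = 2.


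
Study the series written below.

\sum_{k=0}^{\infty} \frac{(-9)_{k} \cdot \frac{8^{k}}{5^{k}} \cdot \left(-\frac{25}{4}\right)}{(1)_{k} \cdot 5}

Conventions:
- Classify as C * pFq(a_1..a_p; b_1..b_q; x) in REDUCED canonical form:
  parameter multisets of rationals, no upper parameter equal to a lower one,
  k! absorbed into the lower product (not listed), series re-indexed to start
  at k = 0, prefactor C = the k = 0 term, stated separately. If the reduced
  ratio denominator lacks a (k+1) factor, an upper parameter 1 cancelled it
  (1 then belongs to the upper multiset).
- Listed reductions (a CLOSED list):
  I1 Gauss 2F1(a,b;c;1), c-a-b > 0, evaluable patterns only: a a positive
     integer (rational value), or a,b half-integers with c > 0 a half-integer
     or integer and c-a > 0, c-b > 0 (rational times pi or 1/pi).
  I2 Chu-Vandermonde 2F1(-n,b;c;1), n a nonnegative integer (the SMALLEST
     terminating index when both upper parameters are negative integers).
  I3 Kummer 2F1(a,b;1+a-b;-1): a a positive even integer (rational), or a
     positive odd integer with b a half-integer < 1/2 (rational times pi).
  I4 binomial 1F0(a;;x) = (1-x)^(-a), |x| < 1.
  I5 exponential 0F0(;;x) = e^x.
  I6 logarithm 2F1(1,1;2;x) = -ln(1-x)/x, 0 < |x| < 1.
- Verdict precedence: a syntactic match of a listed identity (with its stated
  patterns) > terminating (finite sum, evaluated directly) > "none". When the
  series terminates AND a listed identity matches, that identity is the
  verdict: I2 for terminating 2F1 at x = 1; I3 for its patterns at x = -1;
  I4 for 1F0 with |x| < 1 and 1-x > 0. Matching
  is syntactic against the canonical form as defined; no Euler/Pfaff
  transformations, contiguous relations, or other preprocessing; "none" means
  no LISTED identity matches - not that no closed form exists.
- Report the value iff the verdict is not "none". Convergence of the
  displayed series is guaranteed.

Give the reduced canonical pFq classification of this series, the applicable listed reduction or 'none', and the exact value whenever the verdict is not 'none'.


Canonical form: C = -\frac{5}{4} times 1F0 with upper {-9}, lower {-}, x = \frac{8}{5}. Verdict: terminating at k = 9: the factor (-9)_k kills every later term; summing the 10 survivors is exact. Exact value: \frac{19683}{1562500}.

First insight: t_0 = -\frac{5}{4} here, and (1)_k (prefactor -5/4) is k! itself.
Step ratio: r(k) = \frac{8}{5} * (k-9) / [(k+1)] - rational in k. x = \frac{8}{5}; t_0 = -\frac{5}{4}; negate the roots.


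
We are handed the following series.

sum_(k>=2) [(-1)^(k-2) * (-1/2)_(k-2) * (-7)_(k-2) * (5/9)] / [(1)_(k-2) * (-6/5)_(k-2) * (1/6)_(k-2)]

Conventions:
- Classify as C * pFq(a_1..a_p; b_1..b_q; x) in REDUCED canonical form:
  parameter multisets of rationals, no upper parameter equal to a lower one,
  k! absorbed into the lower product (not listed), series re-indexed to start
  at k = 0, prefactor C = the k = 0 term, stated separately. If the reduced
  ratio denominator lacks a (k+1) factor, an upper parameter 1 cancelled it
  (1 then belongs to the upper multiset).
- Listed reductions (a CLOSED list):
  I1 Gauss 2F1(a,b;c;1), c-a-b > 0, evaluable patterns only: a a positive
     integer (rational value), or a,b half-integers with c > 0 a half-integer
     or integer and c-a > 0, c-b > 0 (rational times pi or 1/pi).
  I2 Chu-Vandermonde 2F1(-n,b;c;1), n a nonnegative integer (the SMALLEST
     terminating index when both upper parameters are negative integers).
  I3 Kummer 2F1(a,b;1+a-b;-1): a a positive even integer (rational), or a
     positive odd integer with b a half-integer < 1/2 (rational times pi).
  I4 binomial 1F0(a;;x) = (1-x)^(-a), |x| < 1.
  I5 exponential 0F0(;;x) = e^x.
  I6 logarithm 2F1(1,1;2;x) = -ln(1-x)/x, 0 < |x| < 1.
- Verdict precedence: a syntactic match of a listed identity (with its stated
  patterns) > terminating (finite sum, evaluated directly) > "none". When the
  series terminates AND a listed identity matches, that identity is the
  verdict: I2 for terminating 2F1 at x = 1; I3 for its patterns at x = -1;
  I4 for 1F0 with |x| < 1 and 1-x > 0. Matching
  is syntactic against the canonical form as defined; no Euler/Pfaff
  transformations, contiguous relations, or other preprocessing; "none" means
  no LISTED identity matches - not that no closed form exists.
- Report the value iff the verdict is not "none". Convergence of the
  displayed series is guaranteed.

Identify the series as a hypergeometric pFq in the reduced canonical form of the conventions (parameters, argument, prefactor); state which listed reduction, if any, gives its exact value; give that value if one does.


x = -1 here; the reduced form reads 2F2, upper {-7, -1/2}, lower {-6/5, 1/6}, C = 5/9. Verdict: terminating - the sum ends at index 7 because -7 is a negative integer; exact evaluation follows. Its exact value is -8229110169895/43407471744.

First insight: with t_0 = 5/9, (1)_k (prefactor 5/9) is k! itself.
Consecutive-term ratio: r(k) = (-1) * (k-7) (k-1/2) / [(k-6/5) (k+1/6) (k+1)] - rational; roots negated = parameters, x = (-1), C = 5/9.


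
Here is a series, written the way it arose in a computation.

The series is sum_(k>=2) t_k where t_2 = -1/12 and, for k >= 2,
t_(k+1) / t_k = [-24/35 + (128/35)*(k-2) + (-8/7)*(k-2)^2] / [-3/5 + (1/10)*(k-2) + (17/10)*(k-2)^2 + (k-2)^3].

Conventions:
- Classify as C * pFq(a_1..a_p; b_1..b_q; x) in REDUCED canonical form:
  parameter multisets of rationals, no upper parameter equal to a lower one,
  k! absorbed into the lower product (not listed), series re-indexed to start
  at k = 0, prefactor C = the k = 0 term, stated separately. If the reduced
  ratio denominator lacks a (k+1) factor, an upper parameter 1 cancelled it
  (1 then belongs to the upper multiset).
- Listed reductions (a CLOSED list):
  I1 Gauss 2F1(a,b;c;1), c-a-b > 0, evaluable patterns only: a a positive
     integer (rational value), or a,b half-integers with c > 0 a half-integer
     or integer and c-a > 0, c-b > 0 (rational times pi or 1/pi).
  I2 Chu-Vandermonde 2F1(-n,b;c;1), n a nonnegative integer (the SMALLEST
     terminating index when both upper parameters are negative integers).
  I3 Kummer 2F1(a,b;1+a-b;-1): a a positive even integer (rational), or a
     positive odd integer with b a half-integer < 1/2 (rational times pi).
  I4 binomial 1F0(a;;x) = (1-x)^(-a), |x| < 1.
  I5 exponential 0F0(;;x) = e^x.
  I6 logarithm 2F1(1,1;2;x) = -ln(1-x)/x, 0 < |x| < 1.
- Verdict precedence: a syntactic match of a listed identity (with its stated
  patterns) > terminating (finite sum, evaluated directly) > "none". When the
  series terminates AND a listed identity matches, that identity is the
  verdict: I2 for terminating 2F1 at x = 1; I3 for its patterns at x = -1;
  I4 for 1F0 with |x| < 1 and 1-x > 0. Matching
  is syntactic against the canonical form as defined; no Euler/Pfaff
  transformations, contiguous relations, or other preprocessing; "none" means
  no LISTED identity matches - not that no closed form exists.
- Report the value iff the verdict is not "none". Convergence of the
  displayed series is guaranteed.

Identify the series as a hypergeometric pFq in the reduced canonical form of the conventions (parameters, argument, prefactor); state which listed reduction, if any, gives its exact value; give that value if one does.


Canonical form: C = -1/12 times 2F2 with upper {-3, -1/5}, lower {-1/2, 6/5}, x = -8/7. Verdict: terminating - the sum ends at index 3 because -3 is a negative integer; exact evaluation follows. Value: -12181/45276.

Key observation: with t_0 = -1/12, the expanded ratio factors over Q; prefactor -1/12, roots give parameters.
Term ratio: r(k) = (-8/7) * (k-3) (k-1/5) / [(k-1/2) (k+6/5) (k+1)] - rational in k, leading ratio (-8/7); with t_0 = -1/12, classification follows.


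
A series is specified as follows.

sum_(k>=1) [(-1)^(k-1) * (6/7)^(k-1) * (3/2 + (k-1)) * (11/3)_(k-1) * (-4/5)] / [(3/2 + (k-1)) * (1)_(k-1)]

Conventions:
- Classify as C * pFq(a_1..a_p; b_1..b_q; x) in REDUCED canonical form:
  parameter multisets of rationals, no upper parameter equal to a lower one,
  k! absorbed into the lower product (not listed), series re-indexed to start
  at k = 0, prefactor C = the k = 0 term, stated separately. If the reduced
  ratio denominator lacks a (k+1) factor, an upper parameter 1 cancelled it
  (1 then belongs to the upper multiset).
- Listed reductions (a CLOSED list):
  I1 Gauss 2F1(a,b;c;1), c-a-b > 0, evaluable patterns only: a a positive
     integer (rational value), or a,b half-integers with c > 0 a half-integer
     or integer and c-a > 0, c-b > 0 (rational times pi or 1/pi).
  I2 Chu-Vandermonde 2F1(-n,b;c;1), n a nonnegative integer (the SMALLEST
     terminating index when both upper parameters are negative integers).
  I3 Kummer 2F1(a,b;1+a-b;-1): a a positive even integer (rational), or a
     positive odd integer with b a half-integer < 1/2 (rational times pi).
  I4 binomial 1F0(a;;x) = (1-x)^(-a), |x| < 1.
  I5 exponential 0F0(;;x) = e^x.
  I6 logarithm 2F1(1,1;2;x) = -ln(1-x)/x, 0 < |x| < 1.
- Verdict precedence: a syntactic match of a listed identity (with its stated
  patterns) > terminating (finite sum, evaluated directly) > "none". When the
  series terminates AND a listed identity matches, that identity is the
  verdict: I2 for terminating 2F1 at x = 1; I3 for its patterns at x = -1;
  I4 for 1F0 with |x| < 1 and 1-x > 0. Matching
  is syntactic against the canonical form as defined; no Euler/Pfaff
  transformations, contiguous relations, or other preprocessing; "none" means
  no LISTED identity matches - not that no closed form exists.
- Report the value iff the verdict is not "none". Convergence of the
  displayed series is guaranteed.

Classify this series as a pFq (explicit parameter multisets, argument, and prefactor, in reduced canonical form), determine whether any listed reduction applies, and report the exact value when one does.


This is -4/5 * 1F0(11/3; -; -6/7) in reduced canonical form. Verdict at x = -6/7: the binomial series (I4) matches (the 1F0 binomial series: exponent -11/3, x = -6/7). Sum: (-4/5) * (13/7)^(-11/3).

Key observation: from the first term -4/5: striking the common factor k + 3/2 reduces the term (C = -4/5, x = -6/7).
Term ratio: r(k) = (-6/7) * (k+11/3) / [(k+1)] - rational in k, leading ratio (-6/7); with t_0 = -4/5, classification follows.


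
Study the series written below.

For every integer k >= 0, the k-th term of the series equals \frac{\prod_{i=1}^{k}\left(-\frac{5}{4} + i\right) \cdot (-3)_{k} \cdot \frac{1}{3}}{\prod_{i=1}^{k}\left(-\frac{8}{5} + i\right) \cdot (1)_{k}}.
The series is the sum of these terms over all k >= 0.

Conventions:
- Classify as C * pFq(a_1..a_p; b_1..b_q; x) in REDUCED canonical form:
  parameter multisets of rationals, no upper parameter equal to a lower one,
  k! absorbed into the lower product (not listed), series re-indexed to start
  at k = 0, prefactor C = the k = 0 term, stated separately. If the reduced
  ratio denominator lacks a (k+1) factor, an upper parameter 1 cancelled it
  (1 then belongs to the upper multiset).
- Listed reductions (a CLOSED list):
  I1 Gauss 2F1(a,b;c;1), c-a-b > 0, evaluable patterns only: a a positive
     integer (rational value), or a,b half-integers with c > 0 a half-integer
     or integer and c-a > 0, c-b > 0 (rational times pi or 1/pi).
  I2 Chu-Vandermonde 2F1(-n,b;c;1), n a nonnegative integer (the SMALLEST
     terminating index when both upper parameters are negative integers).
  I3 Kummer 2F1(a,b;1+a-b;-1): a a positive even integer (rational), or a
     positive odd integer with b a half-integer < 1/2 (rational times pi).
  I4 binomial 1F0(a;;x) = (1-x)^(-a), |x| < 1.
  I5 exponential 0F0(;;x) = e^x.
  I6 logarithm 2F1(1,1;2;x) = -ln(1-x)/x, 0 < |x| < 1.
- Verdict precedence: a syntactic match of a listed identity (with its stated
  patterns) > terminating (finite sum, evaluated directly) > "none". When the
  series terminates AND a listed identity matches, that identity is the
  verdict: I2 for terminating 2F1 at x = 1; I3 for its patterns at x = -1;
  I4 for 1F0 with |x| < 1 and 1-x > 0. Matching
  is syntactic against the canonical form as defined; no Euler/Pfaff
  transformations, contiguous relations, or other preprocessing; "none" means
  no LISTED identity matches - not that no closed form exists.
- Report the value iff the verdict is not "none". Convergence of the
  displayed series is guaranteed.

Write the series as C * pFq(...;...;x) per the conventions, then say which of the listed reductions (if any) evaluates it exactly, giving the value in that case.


x = 1 here; the reduced form reads 2F1, upper {-3, -\frac{1}{4}}, lower {-\frac{3}{5}}, C = \frac{1}{3}. Verdict: Chu-Vandermonde (I2) applies (terminating 2F1 at x = 1 with n = 3, b = -1/4, c = -\frac{3}{5}). Hence: \frac{143}{384}.

The tell: with t_0 = \frac{1}{3}, (1)_k (C = 1/3) is k! itself.
Consecutive-term ratio: r(k) = 1 * (k-3) (k-\frac{1}{4}) / [(k-\frac{3}{5}) (k+1)] - rational; roots negated = parameters, x = 1, C = \frac{1}{3}.


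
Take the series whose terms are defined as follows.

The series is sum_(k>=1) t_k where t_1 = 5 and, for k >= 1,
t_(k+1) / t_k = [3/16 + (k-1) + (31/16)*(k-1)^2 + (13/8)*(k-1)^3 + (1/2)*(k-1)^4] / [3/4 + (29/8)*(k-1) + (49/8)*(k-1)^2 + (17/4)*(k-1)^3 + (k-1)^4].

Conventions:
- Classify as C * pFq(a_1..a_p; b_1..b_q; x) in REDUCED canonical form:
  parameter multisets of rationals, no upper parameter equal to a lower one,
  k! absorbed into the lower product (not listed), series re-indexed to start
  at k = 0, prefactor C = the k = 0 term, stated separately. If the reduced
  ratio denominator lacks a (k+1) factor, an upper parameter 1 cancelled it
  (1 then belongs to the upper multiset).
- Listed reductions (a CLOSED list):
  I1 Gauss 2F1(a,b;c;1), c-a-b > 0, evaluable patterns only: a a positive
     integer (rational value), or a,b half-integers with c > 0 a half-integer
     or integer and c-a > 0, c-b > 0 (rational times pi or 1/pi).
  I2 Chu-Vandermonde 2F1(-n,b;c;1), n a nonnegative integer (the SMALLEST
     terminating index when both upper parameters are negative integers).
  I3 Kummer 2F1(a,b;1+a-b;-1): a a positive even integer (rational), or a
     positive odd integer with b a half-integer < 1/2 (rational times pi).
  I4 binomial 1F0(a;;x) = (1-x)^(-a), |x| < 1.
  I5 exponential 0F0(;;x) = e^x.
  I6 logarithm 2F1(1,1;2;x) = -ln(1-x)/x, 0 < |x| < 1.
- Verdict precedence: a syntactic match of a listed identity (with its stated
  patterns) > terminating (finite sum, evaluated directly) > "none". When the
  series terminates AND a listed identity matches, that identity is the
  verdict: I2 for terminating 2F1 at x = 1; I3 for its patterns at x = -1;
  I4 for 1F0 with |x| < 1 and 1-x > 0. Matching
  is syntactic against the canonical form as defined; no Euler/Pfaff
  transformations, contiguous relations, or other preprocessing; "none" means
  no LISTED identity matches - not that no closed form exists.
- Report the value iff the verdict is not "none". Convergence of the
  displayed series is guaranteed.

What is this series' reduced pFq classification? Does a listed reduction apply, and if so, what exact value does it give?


The series (x = 1/2) is 2F1: upper {1, 1}, lower {2}, prefactor 5. Verdict: the I6 logarithm reduction applies (the logarithm: parameters (1,1;2), x = 1/2). Value: (-10) * ln(1/2).

The tell: with t_0 = 5, roots of the ratio polynomials (C = 5) are the negated parameters.
Step ratio: r(k) = (1/2) * (k+1) (k+1) / [(k+2) (k+1)] ; factor over Q: parameters, x = (1/2), and C = 5.


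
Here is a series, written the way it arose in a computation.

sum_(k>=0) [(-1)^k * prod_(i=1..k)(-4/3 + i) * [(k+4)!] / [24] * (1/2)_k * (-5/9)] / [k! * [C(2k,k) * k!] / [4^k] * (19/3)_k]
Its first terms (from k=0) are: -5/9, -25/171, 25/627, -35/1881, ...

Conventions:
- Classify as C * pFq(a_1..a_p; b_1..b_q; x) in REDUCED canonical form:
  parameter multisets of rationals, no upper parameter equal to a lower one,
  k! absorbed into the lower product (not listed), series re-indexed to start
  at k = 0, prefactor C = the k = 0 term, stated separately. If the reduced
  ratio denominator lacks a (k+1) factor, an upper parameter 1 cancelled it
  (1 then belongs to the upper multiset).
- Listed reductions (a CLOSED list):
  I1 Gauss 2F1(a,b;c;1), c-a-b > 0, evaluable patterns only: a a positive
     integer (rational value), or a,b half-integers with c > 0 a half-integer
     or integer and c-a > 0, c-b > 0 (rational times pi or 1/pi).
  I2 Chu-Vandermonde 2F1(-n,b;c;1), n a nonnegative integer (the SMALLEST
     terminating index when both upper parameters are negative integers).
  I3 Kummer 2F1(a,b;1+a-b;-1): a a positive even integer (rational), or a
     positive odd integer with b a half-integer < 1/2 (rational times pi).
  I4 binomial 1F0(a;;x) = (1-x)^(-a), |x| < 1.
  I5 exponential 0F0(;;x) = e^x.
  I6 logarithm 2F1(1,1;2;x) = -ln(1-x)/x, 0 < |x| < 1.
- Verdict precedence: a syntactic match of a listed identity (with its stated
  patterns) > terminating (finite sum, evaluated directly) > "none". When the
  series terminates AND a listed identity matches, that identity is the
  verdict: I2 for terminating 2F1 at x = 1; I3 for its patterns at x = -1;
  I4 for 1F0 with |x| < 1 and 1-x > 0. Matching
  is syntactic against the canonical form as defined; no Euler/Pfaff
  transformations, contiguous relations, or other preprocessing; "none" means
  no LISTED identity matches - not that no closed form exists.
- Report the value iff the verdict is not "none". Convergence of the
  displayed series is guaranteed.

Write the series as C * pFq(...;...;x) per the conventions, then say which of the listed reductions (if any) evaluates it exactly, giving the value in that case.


x = -1 here; the reduced form reads 2F1, upper {-1/3, 5}, lower {19/3}, C = -5/9. Verdict: none. A 2F1 with upper {-1/3, 5} fits none of I1-I6 at x = -1; the sum runs forever.

The tell: t_0 being -5/9, the parameter 1/2 appears in both the upper and lower lists and cancels.
Ratio: r(k) = (-1) * (k-1/3) (k+5) / [(k+19/3) (k+1)] - rational in k. x = (-1); t_0 = -5/9; negate the roots.


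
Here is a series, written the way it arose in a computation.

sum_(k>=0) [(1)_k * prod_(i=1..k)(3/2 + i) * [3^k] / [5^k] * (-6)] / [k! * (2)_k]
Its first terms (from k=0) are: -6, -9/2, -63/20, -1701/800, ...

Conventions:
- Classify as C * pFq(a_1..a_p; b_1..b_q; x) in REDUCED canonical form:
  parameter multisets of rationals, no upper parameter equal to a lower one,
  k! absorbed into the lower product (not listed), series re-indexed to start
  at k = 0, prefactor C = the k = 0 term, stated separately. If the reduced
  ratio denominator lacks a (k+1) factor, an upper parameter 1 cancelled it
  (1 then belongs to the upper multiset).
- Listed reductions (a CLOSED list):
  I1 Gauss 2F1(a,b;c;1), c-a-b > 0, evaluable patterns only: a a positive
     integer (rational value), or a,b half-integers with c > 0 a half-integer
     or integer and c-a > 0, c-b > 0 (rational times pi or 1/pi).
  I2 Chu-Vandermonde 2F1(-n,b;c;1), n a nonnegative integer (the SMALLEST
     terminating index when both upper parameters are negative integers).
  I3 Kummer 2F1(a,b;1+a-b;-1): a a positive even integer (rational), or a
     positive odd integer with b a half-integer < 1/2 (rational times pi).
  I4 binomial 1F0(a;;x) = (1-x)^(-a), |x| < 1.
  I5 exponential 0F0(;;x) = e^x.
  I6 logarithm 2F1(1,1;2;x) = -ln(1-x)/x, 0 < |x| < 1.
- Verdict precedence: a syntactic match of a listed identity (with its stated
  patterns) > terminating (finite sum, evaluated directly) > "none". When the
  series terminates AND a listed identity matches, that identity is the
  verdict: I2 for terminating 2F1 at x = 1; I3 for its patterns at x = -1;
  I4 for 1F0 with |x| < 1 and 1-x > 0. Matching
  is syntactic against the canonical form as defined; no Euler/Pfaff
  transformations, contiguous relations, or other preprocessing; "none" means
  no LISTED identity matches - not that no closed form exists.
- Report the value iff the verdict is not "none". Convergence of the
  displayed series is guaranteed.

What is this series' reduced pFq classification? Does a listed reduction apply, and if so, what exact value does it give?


The series (x = 3/5) is 2F1: upper {1, 5/2}, lower {2}, prefactor -6. Verdict: no listed reduction: x = 3/5 and upper {1, 5/2} fail every I1-I6 pattern.

Key observation: from the first term -6: the two geometric factors (C = -6, x = 3/5) combine into one argument.
Step ratio: r(k) = (3/5) * (k+1) (k+5/2) / [(k+2) (k+1)] ; factor over Q: parameters, x = (3/5), and C = -6.


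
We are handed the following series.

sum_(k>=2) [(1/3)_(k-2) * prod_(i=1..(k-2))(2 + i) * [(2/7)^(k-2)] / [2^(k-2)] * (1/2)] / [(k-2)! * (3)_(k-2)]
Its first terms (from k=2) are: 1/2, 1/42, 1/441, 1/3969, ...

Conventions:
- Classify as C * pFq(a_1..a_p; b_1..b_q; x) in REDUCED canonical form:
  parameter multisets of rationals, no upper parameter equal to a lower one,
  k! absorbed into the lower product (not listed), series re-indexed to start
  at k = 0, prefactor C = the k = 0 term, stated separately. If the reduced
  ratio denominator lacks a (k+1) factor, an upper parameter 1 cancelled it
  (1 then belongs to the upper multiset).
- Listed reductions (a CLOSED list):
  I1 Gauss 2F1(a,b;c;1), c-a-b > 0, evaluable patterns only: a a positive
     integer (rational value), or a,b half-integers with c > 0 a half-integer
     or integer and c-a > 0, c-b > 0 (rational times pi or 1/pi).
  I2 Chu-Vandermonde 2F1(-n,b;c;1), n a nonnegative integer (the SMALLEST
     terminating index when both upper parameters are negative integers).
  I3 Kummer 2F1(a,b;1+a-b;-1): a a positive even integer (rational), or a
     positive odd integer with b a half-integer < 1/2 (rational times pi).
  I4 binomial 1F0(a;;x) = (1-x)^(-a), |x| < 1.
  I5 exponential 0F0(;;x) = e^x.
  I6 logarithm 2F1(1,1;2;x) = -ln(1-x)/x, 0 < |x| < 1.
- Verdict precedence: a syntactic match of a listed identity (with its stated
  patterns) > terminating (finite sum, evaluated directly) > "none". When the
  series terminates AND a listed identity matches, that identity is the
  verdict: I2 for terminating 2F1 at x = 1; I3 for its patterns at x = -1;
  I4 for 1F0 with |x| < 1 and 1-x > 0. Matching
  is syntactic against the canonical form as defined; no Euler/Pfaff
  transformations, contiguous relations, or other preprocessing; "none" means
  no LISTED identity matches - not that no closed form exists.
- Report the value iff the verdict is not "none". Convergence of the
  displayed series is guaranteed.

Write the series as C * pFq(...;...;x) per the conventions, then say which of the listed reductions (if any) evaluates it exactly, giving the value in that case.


Classification (C = 1/2): 1F0 with upper {1/3}, lower {-}, argument x = 1/7. Verdict (x = 1/7): binomial (I4) applies (the 1F0 binomial series: exponent -1/3, x = 1/7). Its exact value is (1/2) * (6/7)^(-1/3).

The tell: from the first term 1/2: the parameter 3 appears in both the upper and lower lists and cancels.
Adjacent-term ratio: r(k) = (1/7) * (k+1/3) / [(k+1)] - rational in k. x = (1/7); t_0 = 1/2; negate the roots.


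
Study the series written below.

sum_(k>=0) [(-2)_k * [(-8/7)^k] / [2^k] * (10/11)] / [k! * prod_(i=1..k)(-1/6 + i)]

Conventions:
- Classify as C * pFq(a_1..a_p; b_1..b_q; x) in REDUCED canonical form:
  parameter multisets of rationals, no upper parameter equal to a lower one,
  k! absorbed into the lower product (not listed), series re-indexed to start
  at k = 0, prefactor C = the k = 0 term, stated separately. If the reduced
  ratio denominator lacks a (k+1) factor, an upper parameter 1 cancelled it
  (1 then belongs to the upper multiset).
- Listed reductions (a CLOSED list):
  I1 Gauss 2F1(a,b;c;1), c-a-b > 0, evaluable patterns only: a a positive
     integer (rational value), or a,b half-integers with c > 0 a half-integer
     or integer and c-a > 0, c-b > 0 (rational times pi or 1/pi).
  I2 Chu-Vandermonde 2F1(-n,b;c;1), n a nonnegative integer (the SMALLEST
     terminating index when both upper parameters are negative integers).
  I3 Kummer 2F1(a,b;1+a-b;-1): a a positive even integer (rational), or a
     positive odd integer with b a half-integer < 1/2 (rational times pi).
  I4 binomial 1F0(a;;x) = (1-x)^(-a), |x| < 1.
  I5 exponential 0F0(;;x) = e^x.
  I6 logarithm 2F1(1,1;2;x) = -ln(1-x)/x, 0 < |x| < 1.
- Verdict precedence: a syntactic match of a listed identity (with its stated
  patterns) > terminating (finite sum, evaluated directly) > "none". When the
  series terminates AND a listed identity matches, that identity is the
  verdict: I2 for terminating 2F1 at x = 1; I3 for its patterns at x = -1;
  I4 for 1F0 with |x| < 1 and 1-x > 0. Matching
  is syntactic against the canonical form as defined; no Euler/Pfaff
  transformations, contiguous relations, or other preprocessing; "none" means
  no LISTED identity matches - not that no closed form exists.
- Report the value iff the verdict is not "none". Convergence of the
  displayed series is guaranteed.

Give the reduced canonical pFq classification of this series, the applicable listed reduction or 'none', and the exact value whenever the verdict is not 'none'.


The tell: with t_0 = 10/11, the lower running product (C = 10/11) is a rising factorial.
Term ratio: r(k) = (-4/7) * (k-2) / [(k+5/6) (k+1)] ; factor over Q: parameters, x = (-4/7), and C = 10/11.

At argument -4/7: a 1F1 with upper {-2}, lower {5/6}, scaled by C = 10/11. Verdict: terminating - the sum ends at index 2 because -2 is a negative integer; exact evaluation follows. Hence: 13934/5929.
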